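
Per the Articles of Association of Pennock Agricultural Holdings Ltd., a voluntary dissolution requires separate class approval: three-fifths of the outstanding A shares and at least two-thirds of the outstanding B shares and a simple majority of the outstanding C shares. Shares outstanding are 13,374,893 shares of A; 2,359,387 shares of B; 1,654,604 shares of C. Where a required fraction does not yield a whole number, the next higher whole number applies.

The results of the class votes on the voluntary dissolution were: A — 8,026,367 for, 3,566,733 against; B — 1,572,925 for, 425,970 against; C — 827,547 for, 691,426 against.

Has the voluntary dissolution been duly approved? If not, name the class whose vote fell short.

A: 3/5 of 13374893 = 8024935.80, rounded up to 8024936; 8,024,936 required, 8,026,367 in favor — approved.
B: 2/3 of 2359387 = 1572924.67, rounded up to 1572925; 1,572,925 required, 1,572,925 in favor — approved.
C: a majority of 1654604 is 827303; 827,303 required, 827,547 in favor — approved.

Approved — every class gave the required vote.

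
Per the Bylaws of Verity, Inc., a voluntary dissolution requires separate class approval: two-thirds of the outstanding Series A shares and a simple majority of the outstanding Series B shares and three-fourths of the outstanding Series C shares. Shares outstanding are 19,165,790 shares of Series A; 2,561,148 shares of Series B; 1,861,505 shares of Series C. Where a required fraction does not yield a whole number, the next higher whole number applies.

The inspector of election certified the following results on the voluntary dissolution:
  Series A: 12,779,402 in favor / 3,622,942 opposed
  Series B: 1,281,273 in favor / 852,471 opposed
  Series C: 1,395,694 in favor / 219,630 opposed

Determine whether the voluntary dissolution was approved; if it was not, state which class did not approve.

Not approved — the Series C shares did not give the required vote.

Series A: 2/3 of 19165790 = 12777193.33, rounded up to 12777194; 12,777,194 required, 12,779,402 in favor — approved.
Series B: a majority of 2561148 is 1280575; 1,280,575 required, 1,281,273 in favor — approved.
Series C: 3/4 of 1861505 = 1396128.75, rounded up to 1396129; 1,396,129 required, 1,395,694 in favor — not approved.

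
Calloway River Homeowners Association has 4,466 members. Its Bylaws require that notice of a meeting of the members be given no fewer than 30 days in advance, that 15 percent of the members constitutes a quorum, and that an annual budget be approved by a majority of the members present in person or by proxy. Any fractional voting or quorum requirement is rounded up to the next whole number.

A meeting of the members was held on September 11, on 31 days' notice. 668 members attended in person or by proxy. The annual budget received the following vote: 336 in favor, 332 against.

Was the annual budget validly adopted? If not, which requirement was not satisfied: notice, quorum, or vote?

Notice: 31 days given; 30 required. Satisfied.
Quorum: 15% of 4,466 = 669.90, rounded up to 670; 668 present. Not satisfied.
Vote: requires a majority of those present (668); a majority of 668 is 335, so 335 needed; 336 in favor. Satisfied.

Invalid — quorum requirement not satisfied.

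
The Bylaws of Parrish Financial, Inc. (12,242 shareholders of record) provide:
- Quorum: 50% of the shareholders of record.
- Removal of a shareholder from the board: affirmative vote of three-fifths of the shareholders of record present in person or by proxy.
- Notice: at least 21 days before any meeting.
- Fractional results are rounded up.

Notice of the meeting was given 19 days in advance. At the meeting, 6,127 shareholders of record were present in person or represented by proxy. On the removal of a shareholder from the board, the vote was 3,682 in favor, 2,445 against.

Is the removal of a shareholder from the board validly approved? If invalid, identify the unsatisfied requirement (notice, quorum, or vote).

Invalid — notice requirement not satisfied.

Notice: 19 days given; 21 required. Not satisfied.
Quorum: 50% of 12,242 = 6,121; 6,127 present. Satisfied.
Vote: requires three-fifths of those present (6,127); 3/5 of 6127 = 3676.20, rounded up to 3677, so 3,677 needed; 3,682 in favor. Satisfied.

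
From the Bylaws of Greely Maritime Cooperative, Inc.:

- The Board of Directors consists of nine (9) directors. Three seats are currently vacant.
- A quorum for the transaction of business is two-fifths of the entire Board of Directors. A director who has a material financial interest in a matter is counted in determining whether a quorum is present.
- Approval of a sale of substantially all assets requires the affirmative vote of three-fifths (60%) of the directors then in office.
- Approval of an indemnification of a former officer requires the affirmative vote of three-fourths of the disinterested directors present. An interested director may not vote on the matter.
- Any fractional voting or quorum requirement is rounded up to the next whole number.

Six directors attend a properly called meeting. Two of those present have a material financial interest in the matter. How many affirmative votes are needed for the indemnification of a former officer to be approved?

The indemnification of a former officer requires three-fourths of the disinterested directors present (6 − 2 = 4).
3/4 of 4 = 3.

3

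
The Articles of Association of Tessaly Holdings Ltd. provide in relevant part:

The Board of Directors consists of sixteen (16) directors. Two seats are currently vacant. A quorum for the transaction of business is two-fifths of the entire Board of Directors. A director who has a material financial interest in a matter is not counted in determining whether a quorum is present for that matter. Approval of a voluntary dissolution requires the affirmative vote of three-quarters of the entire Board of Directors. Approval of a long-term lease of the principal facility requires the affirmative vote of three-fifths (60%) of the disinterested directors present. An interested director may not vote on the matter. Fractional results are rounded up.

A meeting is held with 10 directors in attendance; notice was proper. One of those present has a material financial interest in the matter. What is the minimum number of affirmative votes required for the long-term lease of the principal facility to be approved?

The long-term lease of the principal facility requires three-fifths of the disinterested directors present (10 − 1 = 9).
3/5 of 9 = 5.40, rounded up to 6.

6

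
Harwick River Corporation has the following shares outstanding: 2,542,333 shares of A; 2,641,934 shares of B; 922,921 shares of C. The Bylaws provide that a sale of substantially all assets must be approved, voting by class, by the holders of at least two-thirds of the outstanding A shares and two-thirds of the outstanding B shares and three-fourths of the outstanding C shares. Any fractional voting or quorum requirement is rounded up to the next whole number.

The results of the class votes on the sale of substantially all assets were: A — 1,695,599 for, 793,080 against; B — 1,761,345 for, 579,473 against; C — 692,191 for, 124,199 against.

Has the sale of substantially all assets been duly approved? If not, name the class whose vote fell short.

Approved — every class gave the required vote.

A: 2/3 of 2542333 = 1694888.67, rounded up to 1694889; 1,694,889 required, 1,695,599 in favor — approved.
B: 2/3 of 2641934 = 1761289.33, rounded up to 1761290; 1,761,290 required, 1,761,345 in favor — approved.
C: 3/4 of 922921 = 692190.75, rounded up to 692191; 692,191 required, 692,191 in favor — approved.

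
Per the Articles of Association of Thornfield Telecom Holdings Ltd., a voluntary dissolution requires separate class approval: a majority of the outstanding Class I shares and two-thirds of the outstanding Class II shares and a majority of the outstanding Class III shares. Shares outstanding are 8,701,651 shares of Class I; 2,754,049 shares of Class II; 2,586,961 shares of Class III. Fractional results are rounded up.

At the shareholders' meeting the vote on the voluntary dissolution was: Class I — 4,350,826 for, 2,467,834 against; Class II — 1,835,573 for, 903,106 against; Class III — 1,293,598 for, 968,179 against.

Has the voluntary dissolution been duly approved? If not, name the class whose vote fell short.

Not approved — the Class II shares did not give the required vote.

Class I: a majority of 8701651 is 4350826; 4,350,826 required, 4,350,826 in favor — approved.
Class II: 2/3 of 2754049 = 1836032.67, rounded up to 1836033; 1,836,033 required, 1,835,573 in favor — not approved.
Class III: a majority of 2586961 is 1293481; 1,293,481 required, 1,293,598 in favor — approved.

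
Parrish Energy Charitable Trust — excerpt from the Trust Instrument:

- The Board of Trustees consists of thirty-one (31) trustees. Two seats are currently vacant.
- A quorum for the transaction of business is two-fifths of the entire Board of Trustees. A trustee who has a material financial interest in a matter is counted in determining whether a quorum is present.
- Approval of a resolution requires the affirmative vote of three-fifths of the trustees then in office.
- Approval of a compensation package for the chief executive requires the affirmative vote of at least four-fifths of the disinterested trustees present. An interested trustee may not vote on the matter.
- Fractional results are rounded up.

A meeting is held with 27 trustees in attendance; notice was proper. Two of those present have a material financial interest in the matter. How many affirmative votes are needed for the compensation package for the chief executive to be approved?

The compensation package for the chief executive requires four-fifths of the disinterested trustees present (27 − 2 = 25).
4/5 of 25 = 20.

20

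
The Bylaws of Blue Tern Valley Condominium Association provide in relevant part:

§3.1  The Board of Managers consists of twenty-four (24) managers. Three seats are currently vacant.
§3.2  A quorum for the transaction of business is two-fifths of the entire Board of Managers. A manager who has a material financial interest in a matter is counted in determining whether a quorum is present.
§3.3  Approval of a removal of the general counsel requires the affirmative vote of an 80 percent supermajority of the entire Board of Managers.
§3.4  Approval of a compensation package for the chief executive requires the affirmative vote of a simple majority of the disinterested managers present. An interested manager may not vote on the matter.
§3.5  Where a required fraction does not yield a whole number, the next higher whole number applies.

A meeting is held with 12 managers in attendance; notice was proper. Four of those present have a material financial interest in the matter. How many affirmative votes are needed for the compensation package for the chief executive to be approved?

The compensation package for the chief executive requires a majority of the disinterested managers present (12 − 4 = 8).
A majority of 8 is 5.

5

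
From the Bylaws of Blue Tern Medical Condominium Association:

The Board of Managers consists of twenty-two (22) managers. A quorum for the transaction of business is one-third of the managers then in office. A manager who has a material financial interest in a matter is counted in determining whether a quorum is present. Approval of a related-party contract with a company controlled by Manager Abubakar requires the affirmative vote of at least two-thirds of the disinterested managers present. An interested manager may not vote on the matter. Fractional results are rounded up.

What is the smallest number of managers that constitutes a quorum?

8

1/3 of 22 = 7.33, rounded up to 8.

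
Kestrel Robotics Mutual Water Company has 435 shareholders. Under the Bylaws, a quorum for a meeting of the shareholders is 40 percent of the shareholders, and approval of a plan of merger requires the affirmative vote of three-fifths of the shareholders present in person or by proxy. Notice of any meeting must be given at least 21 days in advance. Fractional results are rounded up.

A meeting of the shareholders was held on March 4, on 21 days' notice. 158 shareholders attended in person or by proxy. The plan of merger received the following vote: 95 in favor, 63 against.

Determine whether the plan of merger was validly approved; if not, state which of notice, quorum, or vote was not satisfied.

Notice: 21 days given; 21 required. Satisfied.
Quorum: 40% of 435 = 174; 158 present. Not satisfied.
Vote: requires three-fifths of those present (158); 3/5 of 158 = 94.80, rounded up to 95, so 95 needed; 95 in favor. Satisfied.

Invalid — quorum requirement not satisfied.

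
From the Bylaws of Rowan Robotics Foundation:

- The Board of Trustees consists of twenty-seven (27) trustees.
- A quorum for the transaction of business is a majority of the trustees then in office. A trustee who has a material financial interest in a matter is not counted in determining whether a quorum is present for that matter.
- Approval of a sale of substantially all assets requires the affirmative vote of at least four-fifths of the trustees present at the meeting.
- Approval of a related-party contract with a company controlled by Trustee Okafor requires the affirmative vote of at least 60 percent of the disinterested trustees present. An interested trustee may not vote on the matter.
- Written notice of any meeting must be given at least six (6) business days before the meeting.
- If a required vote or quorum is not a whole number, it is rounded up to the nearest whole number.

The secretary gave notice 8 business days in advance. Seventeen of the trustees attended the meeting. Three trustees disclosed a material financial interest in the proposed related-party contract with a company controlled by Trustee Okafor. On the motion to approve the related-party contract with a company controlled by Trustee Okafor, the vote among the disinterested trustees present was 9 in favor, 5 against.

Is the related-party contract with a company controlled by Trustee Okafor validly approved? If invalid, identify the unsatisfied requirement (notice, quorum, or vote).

Valid — all requirements satisfied.

Notice: 8 business days given; 6 required (8 ≥ 6). Satisfied.
Quorum: 17 present, but the 3 interested trustees do not count, leaving 14. Quorum is 14. Satisfied.
Vote: the related-party contract with a company controlled by Trustee Okafor requires three-fifths of the disinterested trustees present (17 − 3 = 14). 3/5 of 14 = 8.40, rounded up to 9, so 9 affirmative votes are needed; 9 voted in favor. Satisfied.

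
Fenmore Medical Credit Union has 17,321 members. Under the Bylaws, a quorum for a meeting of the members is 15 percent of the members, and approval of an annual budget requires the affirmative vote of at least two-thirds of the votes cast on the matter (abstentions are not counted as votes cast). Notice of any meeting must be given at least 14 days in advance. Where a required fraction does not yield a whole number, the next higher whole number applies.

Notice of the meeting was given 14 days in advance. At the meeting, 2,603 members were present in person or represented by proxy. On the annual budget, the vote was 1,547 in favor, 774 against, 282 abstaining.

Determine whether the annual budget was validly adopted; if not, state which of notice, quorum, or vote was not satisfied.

Notice: 14 days given; 14 required. Satisfied.
Quorum: 15% of 17,321 = 2,598.15, rounded up to 2,599; 2,603 present. Satisfied.
Vote: requires two-thirds of the votes cast (2,603 − 282 abstaining = 2,321); 2/3 of 2321 = 1547.33, rounded up to 1548, so 1,548 needed; 1,547 in favor. Not satisfied.

Invalid — vote requirement not satisfied.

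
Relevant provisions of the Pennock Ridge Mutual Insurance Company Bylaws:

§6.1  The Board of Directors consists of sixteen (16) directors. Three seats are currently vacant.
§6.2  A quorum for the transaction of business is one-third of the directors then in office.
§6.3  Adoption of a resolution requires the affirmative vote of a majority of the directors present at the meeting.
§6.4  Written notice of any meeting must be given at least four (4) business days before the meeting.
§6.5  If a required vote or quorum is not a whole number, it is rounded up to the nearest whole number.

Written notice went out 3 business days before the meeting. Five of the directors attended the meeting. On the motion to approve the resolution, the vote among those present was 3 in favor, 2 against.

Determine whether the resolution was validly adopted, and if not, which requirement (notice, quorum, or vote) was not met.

Notice: 3 business days given; 4 required (3 < 4). Not satisfied.
Quorum: 5 present; quorum is 5. Satisfied.
Vote: the resolution requires a majority of the directors present (5). A majority of 5 is 3, so 3 affirmative votes are needed; 3 voted in favor. Satisfied.

Invalid — notice requirement not satisfied.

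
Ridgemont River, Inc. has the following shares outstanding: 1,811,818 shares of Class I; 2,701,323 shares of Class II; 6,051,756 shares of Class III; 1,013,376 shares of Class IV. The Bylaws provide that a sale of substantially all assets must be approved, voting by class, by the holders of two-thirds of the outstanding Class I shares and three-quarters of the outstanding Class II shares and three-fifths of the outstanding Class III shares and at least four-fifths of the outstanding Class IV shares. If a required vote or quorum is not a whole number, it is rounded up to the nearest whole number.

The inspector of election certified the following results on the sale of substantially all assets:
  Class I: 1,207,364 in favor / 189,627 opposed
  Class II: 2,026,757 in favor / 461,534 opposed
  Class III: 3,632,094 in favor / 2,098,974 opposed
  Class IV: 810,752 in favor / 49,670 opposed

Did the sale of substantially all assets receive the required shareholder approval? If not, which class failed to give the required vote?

Class I: 2/3 of 1811818 = 1207878.67, rounded up to 1207879; 1,207,879 required, 1,207,364 in favor — not approved.
Class II: 3/4 of 2701323 = 2025992.25, rounded up to 2025993; 2,025,993 required, 2,026,757 in favor — approved.
Class III: 3/5 of 6051756 = 3631053.60, rounded up to 3631054; 3,631,054 required, 3,632,094 in favor — approved.
Class IV: 4/5 of 1013376 = 810700.80, rounded up to 810701; 810,701 required, 810,752 in favor — approved.

Not approved — the Class I shares did not give the required vote.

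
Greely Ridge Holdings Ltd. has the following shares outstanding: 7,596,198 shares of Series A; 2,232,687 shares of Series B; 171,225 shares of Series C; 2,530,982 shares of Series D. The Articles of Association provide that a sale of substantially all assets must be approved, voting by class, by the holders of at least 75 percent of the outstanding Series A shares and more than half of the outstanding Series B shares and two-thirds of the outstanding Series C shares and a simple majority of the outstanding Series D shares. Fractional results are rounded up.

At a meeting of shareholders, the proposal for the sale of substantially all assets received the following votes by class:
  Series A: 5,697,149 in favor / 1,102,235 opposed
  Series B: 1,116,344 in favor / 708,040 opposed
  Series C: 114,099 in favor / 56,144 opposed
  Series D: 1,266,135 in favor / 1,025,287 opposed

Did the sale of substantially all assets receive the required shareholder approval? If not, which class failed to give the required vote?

Series A: 3/4 of 7596198 = 5697148.50, rounded up to 5697149; 5,697,149 required, 5,697,149 in favor — approved.
Series B: a majority of 2232687 is 1116344; 1,116,344 required, 1,116,344 in favor — approved.
Series C: 2/3 of 171225 = 114150; 114,150 required, 114,099 in favor — not approved.
Series D: a majority of 2530982 is 1265492; 1,265,492 required, 1,266,135 in favor — approved.

Not approved — the Series C shares did not give the required vote.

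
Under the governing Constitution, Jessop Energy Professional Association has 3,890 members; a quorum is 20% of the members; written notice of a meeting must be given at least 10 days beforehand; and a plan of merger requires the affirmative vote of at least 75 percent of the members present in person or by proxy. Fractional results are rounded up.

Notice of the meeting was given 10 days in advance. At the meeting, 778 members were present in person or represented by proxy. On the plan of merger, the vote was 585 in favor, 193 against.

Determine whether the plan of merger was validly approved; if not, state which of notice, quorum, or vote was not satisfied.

Valid — all requirements satisfied.

Notice: 10 days given; 10 required. Satisfied.
Quorum: 20% of 3,890 = 778; 778 present. Satisfied.
Vote: requires three-fourths of those present (778); 3/4 of 778 = 583.50, rounded up to 584, so 584 needed; 585 in favor. Satisfied.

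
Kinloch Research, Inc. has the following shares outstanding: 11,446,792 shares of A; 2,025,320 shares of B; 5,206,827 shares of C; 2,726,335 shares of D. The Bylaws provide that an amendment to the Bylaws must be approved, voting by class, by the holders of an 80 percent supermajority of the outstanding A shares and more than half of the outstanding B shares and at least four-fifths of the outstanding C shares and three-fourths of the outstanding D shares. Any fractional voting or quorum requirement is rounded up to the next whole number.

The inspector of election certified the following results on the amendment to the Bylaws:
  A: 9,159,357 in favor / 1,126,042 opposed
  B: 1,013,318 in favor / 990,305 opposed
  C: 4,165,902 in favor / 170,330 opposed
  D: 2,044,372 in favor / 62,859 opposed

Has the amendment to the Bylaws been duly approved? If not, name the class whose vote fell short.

A: 4/5 of 11446792 = 9157433.60, rounded up to 9157434; 9,157,434 required, 9,159,357 in favor — approved.
B: a majority of 2025320 is 1012661; 1,012,661 required, 1,013,318 in favor — approved.
C: 4/5 of 5206827 = 4165461.60, rounded up to 4165462; 4,165,462 required, 4,165,902 in favor — approved.
D: 3/4 of 2726335 = 2044751.25, rounded up to 2044752; 2,044,752 required, 2,044,372 in favor — not approved.

Not approved — the D shares did not give the required vote.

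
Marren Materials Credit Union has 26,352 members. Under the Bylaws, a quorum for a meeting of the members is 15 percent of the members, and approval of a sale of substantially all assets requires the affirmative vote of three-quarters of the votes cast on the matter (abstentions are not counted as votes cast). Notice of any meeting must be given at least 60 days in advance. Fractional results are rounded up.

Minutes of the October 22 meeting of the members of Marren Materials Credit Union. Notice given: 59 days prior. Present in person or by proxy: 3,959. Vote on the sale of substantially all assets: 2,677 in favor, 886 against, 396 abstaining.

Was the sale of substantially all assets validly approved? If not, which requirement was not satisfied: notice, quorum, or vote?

Notice: 59 days given; 60 required. Not satisfied.
Quorum: 15% of 26,352 = 3,952.80, rounded up to 3,953; 3,959 present. Satisfied.
Vote: requires three-fourths of the votes cast (3,959 − 396 abstaining = 3,563); 3/4 of 3563 = 2672.25, rounded up to 2673, so 2,673 needed; 2,677 in favor. Satisfied.

Invalid — notice requirement not satisfied.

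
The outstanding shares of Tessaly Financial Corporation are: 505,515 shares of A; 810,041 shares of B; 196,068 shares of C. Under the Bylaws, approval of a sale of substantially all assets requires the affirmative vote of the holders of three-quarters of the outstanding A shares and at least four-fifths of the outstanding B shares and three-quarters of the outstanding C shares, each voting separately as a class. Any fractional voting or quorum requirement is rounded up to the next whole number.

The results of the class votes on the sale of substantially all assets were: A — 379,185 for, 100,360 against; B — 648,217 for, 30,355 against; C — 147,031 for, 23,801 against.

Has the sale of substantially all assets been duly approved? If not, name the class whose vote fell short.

Not approved — the C shares did not give the required vote.

A: 3/4 of 505515 = 379136.25, rounded up to 379137; 379,137 required, 379,185 in favor — approved.
B: 4/5 of 810041 = 648032.80, rounded up to 648033; 648,033 required, 648,217 in favor — approved.
C: 3/4 of 196068 = 147051; 147,051 required, 147,031 in favor — not approved.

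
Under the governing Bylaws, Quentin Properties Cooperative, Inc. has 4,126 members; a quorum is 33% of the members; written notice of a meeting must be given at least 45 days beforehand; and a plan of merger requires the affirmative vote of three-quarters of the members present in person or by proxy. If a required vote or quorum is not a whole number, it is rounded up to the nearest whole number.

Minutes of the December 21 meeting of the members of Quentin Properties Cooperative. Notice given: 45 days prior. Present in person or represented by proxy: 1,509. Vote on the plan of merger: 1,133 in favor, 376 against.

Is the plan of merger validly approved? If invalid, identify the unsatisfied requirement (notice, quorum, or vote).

Notice: 45 days given; 45 required. Satisfied.
Quorum: 33% of 4,126 = 1,361.58, rounded up to 1,362; 1,509 present. Satisfied.
Vote: requires three-fourths of those present (1,509); 3/4 of 1509 = 1131.75, rounded up to 1132, so 1,132 needed; 1,133 in favor. Satisfied.

Valid — all requirements satisfied.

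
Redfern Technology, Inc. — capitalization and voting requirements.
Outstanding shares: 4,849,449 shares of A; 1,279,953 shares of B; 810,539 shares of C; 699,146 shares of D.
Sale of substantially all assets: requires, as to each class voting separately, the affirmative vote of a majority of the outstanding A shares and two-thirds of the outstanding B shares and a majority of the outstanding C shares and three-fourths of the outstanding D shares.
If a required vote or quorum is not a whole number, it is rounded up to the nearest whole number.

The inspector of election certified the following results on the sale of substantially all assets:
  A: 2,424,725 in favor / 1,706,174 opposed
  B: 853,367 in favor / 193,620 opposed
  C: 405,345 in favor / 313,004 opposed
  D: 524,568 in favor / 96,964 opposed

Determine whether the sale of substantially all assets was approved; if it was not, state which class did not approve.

A: a majority of 4849449 is 2424725; 2,424,725 required, 2,424,725 in favor — approved.
B: 2/3 of 1279953 = 853302; 853,302 required, 853,367 in favor — approved.
C: a majority of 810539 is 405270; 405,270 required, 405,345 in favor — approved.
D: 3/4 of 699146 = 524359.50, rounded up to 524360; 524,360 required, 524,568 in favor — approved.

Approved — every class gave the required vote.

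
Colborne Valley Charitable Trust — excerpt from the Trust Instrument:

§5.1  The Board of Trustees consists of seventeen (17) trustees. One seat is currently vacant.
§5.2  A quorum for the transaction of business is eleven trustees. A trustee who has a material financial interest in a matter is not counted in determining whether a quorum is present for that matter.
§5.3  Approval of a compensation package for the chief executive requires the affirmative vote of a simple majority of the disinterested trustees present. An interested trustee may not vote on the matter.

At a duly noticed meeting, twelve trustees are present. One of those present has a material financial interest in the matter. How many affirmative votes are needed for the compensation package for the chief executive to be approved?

6

The compensation package for the chief executive requires a majority of the disinterested trustees present (12 − 1 = 11).
A majority of 11 is 6.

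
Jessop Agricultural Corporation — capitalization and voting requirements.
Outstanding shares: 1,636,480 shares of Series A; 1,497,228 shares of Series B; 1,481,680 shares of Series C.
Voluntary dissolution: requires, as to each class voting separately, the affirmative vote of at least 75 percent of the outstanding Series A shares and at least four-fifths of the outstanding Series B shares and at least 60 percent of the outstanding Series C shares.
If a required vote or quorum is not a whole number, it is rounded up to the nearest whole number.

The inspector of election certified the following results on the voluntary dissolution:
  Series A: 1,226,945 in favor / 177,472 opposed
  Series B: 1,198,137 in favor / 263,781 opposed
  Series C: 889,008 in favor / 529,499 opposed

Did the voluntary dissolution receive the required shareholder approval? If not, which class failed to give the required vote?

Series A: 3/4 of 1636480 = 1227360; 1,227,360 required, 1,226,945 in favor — not approved.
Series B: 4/5 of 1497228 = 1197782.40, rounded up to 1197783; 1,197,783 required, 1,198,137 in favor — approved.
Series C: 3/5 of 1481680 = 889008; 889,008 required, 889,008 in favor — approved.

Not approved — the Series A shares did not give the required vote.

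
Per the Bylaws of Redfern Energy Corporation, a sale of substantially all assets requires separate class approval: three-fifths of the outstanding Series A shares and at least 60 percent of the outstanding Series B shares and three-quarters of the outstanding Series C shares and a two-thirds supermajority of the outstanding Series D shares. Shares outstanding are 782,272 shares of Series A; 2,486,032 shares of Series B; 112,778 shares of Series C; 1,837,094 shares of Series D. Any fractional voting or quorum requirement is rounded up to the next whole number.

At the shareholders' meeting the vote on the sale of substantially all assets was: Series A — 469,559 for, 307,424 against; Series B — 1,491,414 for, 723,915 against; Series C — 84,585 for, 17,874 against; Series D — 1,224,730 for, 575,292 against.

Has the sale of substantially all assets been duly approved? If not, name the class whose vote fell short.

Not approved — the Series B shares did not give the required vote.

Series A: 3/5 of 782272 = 469363.20, rounded up to 469364; 469,364 required, 469,559 in favor — approved.
Series B: 3/5 of 2486032 = 1491619.20, rounded up to 1491620; 1,491,620 required, 1,491,414 in favor — not approved.
Series C: 3/4 of 112778 = 84583.50, rounded up to 84584; 84,584 required, 84,585 in favor — approved.
Series D: 2/3 of 1837094 = 1224729.33, rounded up to 1224730; 1,224,730 required, 1,224,730 in favor — approved.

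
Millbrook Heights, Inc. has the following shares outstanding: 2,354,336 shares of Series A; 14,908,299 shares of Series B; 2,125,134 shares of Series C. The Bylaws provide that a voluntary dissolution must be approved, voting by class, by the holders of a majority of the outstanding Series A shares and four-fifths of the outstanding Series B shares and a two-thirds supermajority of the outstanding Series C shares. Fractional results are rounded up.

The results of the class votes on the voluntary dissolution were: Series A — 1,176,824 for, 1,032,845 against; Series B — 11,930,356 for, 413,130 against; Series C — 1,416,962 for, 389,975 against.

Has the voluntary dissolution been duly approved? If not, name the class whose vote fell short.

Series A: a majority of 2354336 is 1177169; 1,177,169 required, 1,176,824 in favor — not approved.
Series B: 4/5 of 14908299 = 11926639.20, rounded up to 11926640; 11,926,640 required, 11,930,356 in favor — approved.
Series C: 2/3 of 2125134 = 1416756; 1,416,756 required, 1,416,962 in favor — approved.

Not approved — the Series A shares did not give the required vote.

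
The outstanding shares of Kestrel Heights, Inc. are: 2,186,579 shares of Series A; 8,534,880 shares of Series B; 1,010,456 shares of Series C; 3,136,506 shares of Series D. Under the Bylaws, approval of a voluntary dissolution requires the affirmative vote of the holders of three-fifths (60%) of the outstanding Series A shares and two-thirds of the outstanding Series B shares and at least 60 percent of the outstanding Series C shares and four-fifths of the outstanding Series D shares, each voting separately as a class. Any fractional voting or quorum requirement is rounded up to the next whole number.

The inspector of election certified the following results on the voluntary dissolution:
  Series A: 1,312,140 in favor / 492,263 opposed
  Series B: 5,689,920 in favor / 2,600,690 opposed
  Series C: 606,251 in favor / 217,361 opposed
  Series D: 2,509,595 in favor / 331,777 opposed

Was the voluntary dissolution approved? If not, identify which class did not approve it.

Series A: 3/5 of 2186579 = 1311947.40, rounded up to 1311948; 1,311,948 required, 1,312,140 in favor — approved.
Series B: 2/3 of 8534880 = 5689920; 5,689,920 required, 5,689,920 in favor — approved.
Series C: 3/5 of 1010456 = 606273.60, rounded up to 606274; 606,274 required, 606,251 in favor — not approved.
Series D: 4/5 of 3136506 = 2509204.80, rounded up to 2509205; 2,509,205 required, 2,509,595 in favor — approved.

Not approved — the Series C shares did not give the required vote.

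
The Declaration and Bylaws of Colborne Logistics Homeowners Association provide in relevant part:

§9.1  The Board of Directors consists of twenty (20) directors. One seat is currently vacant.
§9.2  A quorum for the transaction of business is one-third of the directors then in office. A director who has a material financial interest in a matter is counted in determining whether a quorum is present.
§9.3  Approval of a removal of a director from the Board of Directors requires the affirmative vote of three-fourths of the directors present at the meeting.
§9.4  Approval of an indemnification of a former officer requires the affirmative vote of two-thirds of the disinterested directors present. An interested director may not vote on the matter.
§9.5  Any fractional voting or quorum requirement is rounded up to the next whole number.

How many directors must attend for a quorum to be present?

1/3 of 19 = 6.33, rounded up to 7.

7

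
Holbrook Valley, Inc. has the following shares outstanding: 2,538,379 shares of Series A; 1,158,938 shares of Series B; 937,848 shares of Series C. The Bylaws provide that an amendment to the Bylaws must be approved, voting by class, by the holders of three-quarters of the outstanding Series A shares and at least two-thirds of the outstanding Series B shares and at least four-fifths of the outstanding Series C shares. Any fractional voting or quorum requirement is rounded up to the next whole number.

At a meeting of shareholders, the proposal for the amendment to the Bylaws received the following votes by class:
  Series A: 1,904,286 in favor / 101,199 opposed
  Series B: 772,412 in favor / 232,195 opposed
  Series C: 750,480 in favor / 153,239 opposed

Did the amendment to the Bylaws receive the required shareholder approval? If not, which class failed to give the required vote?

Not approved — the Series B shares did not give the required vote.

Series A: 3/4 of 2538379 = 1903784.25, rounded up to 1903785; 1,903,785 required, 1,904,286 in favor — approved.
Series B: 2/3 of 1158938 = 772625.33, rounded up to 772626; 772,626 required, 772,412 in favor — not approved.
Series C: 4/5 of 937848 = 750278.40, rounded up to 750279; 750,279 required, 750,480 in favor — approved.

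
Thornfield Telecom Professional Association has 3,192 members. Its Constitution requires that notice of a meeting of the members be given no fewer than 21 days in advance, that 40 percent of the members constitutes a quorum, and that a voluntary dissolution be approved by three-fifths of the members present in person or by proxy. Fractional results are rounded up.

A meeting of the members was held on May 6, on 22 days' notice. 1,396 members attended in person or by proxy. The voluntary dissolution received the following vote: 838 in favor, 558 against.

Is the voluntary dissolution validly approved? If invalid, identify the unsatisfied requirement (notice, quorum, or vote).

Valid — all requirements satisfied.

Notice: 22 days given; 21 required. Satisfied.
Quorum: 40% of 3,192 = 1,276.80, rounded up to 1,277; 1,396 present. Satisfied.
Vote: requires three-fifths of those present (1,396); 3/5 of 1396 = 837.60, rounded up to 838, so 838 needed; 838 in favor. Satisfied.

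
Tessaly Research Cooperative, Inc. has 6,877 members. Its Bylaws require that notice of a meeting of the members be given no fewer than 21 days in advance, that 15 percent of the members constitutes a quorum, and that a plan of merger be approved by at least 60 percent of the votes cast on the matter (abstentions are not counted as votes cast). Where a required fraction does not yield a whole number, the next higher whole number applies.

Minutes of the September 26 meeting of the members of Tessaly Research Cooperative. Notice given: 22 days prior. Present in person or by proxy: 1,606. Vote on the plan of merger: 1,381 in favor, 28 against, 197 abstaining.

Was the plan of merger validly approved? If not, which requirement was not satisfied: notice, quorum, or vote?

Valid — all requirements satisfied.

Notice: 22 days given; 21 required. Satisfied.
Quorum: 15% of 6,877 = 1,031.55, rounded up to 1,032; 1,606 present. Satisfied.
Vote: requires three-fifths of the votes cast (1,606 − 197 abstaining = 1,409); 3/5 of 1409 = 845.40, rounded up to 846, so 846 needed; 1,381 in favor. Satisfied.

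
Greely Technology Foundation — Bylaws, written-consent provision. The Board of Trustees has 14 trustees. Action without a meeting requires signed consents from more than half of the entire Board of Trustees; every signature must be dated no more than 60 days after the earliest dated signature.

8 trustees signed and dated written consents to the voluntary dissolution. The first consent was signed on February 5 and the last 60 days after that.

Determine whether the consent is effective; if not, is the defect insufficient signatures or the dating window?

Signatures required: more than half of 14 — a majority of 14 is 8, so 8 needed; 8 signed. Sufficient.
Dating window: the latest signature is 60 days after the earliest; the limit is 60 days. Within the window.

Effective — both the signature and dating-window requirements are satisfied.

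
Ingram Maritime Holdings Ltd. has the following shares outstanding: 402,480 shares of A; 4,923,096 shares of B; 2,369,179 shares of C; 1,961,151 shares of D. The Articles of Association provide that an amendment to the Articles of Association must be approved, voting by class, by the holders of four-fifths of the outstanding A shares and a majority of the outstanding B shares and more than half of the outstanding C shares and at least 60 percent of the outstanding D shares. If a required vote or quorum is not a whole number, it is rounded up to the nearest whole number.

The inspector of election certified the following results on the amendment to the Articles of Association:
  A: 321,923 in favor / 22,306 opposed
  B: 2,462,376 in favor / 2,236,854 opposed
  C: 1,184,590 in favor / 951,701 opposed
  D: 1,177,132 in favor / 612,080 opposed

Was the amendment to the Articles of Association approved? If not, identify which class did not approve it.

Not approved — the A shares did not give the required vote.

A: 4/5 of 402480 = 321984; 321,984 required, 321,923 in favor — not approved.
B: a majority of 4923096 is 2461549; 2,461,549 required, 2,462,376 in favor — approved.
C: a majority of 2369179 is 1184590; 1,184,590 required, 1,184,590 in favor — approved.
D: 3/5 of 1961151 = 1176690.60, rounded up to 1176691; 1,176,691 required, 1,177,132 in favor — approved.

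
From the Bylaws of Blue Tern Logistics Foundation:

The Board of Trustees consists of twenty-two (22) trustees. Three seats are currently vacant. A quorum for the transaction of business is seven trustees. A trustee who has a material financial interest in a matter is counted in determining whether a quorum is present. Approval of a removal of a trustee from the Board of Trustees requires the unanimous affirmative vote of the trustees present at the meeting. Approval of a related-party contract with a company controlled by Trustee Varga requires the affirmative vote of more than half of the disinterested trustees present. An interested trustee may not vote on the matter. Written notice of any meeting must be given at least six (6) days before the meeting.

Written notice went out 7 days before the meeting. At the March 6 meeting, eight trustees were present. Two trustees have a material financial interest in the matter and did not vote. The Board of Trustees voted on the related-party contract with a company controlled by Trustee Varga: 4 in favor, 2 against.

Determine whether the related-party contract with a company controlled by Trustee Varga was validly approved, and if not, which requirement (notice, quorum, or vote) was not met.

Valid — all requirements satisfied.

Notice: 7 days given; 6 required (7 ≥ 6). Satisfied.
Quorum: 8 present (interested trustees count toward quorum); quorum is 7. Satisfied.
Vote: the related-party contract with a company controlled by Trustee Varga requires a majority of the disinterested trustees present (8 − 2 = 6). A majority of 6 is 4, so 4 affirmative votes are needed; 4 voted in favor. Satisfied.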